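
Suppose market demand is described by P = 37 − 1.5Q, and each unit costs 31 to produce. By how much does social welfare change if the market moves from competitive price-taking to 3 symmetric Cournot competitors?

TS falls by 0.75

Competitive firms price at marginal cost: P = 31, giving Q = 4.
CS = ½·(37 − 31)·4 = 12; PS = (31 − 31)·4 = 0; TS = 12.
In a 3-firm Cournot equilibrium, symmetry and the first-order condition give q = (37 − 31)/(6) = 1. So Q = 3 and P = 32.5.
CS = ½·(37 − 32.5)·3 = 6.75; PS = (32.5 − 31)·3 = 4.5; TS = 11.25.
Change in social welfare: 11.25 − 12 = −0.75.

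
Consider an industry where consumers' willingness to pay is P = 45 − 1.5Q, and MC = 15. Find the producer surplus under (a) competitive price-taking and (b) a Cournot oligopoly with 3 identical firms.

Competition: PS = 0; Cournot: PS = 112.5

Competitive firms price at marginal cost: P = 15, giving Q = 20.
PS = (15 − 15)·20 = 0.
In a 3-firm Cournot equilibrium, symmetry and the first-order condition give q = (45 − 15)/(6) = 5. So Q = 15 and P = 22.5.
PS = (22.5 − 15)·15 = 112.5.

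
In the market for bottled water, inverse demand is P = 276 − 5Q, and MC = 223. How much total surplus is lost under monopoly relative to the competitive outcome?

Under competition P = MC = 223, so Q = (276 − 223)/5 = 10.6.
A monopolist chooses Q where MR = MC. MR = 276 − 10Q; setting this equal to 223 gives Q = 5.3 and P = 249.5.
DWL is the triangle between Q = 5.3 and Q = 10.6: ½·(10.6 − 5.3)·(249.5 − 223) = 70.225.

DWL = 70.225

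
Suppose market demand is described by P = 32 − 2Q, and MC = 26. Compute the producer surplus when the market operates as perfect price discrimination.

PS = 9

Under first-degree price discrimination the firm charges each unit its demand price and produces up to where P = MC, i.e. Q = 3. Consumer surplus is zero; producer surplus equals total surplus.
PS = ½·(32 − 26)·3 = 9.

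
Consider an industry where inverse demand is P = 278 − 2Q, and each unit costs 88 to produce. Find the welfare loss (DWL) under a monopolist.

DWL = 2256.25

Perfect competition: P = MC = 88, so 278 − 2Q = 88 and Q = 95.
A monopolist chooses Q where MR = MC. MR = 278 − 4Q; setting this equal to 88 gives Q = 47.5 and P = 183.
DWL is the triangle between Q = 47.5 and Q = 95: ½·(95 − 47.5)·(183 − 88) = 2256.25.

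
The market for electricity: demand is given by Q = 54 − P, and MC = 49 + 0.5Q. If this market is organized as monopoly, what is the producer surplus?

Inverting demand: P = 54 − Q.
A monopolist chooses Q where MR = MC. MR = 54 − 2Q; setting this equal to 49 + 0.5Q gives Q = 2 and P = 52.
PS = P·Q − VC(Q) = 52·2 − (49·2 + ½·0.5·2²) = 5.

PS = 5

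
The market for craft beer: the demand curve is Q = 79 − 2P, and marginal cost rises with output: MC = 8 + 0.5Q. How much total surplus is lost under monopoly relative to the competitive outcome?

DWL = 55.125

Inverting demand: P = 39.5 − 0.5Q.
Under competition P = MC: 39.5 − 0.5Q = 8 + 0.5Q ⇒ Q = 31.5, P = 23.75.
The monopolist equates marginal revenue to marginal cost: 39.5 − Q = 8 + 0.5Q, so Q = 21. From demand, P = 29.
CS = ½·(39.5 − 23.75)·31.5 = 3969/16; PS = (23.75·31.5 − 8·31.5 − ½·0.5·31.5²) = 3969/16; TS = 496.125.
CS = ½·(39.5 − 29)·21 = 110.25; PS = (29·21 − 8·21 − ½·0.5·21²) = 330.75; TS = 441.
DWL = 496.125 − 441 = 55.125.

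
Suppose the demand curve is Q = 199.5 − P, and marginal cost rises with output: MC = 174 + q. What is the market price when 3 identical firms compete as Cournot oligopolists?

Inverting demand: P = 199.5 − Q.
Cournot with 3 identical firms: the symmetric best-response condition is 199.5 − 4q = 174 + q. Each firm produces q = 5.1, total output Q = 15.3, price P = 184.2.

P = 184.2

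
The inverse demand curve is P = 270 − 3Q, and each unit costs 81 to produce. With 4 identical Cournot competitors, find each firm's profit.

Cournot with 4 identical firms: the symmetric best-response condition is 270 − 15q = 81. Each firm produces q = 12.6, total output Q = 50.4, price P = 118.8.
Each firm's profit = (118.8 − 81)·12.6 = 476.28.

π_i = 476.28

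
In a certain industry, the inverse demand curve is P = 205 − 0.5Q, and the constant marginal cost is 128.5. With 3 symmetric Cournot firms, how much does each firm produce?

q_i = 38.25

In a 3-firm Cournot equilibrium, symmetry and the first-order condition give q = (205 − 128.5)/(2) = 38.25. So Q = 114.75 and P = 147.625.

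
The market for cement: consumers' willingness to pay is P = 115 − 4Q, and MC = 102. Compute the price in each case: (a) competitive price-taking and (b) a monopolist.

Perfect competition: P = MC = 102, so 115 − 4Q = 102 and Q = 3.25.
A monopolist chooses Q where MR = MC. MR = 115 − 8Q; setting this equal to 102 gives Q = 1.625 and P = 108.5.

Competition: P = 102; Monopoly: P = 108.5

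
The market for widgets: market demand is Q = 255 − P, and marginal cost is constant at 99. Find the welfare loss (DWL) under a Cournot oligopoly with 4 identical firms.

DWL = 486.72

Inverting demand: P = 255 − Q.
Perfect competition: P = MC = 99, so 255 − Q = 99 and Q = 156.
Cournot with 4 identical firms: the symmetric best-response condition is 255 − 5q = 99. Each firm produces q = 31.2, total output Q = 124.8, price P = 130.2.
DWL is the triangle between Q = 124.8 and Q = 156: ½·(156 − 124.8)·(130.2 − 99) = 486.72.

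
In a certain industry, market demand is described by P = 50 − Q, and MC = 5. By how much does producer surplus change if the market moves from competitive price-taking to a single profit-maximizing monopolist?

Producer surplus rises by 506.25

Competitive firms price at marginal cost: P = 5, giving Q = 45.
PS = (5 − 5)·45 = 0.
A monopolist chooses Q where MR = MC. MR = 50 − 2Q; setting this equal to 5 gives Q = 22.5 and P = 27.5.
PS = (27.5 − 5)·22.5 = 506.25.
Change in producer surplus: 506.25 − 0 = 506.25.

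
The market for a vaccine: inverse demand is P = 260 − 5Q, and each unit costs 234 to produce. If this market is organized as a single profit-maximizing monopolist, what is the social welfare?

TS = 50.7

The monopolist equates marginal revenue to marginal cost: 260 − 10Q = 234, so Q = 2.6. From demand, P = 247.
CS = ½·(260 − 247)·2.6 = 16.9; PS = (247 − 234)·2.6 = 33.8; TS = 50.7.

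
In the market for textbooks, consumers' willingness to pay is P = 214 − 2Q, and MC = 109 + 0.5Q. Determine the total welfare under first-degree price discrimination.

With perfect price discrimination, output is the efficient level Q = 42 (where demand meets MC), but every buyer pays their willingness to pay: CS = 0 and PS = total surplus.
TS = 2205 (equal to competitive TS).

TS = 2205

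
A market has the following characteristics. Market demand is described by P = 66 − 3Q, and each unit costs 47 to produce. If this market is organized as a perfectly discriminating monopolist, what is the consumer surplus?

A perfectly discriminating monopolist sells every unit with P(Q) ≥ MC(Q), so output equals the competitive quantity Q = 19/3. Each buyer pays their reservation price, so CS = 0 and the firm captures all surplus.
CS = 0.

CS = 0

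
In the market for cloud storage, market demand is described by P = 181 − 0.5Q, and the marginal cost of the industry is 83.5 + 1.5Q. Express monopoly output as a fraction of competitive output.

Q_m/Q_c = 0.8

Monopoly sets MR = MC: 181 − Q = 83.5 + 1.5Q ⇒ Q = 39, P = 181 − 0.5·39 = 161.5.
Under competition P = MC: 181 − 0.5Q = 83.5 + 1.5Q ⇒ Q = 48.75, P = 156.625.
Ratio Q_m/Q_c = 39/48.75 = 0.8.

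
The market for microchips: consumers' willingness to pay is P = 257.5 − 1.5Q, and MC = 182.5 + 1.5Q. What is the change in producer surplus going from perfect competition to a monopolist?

PS rises by 156.25

Under competition P = MC: 257.5 − 1.5Q = 182.5 + 1.5Q ⇒ Q = 25, P = 220.
PS = P·Q − VC(Q) = 220·25 − (182.5·25 + ½·1.5·25²) = 468.75.
The monopolist equates marginal revenue to marginal cost: 257.5 − 3Q = 182.5 + 1.5Q, so Q = 50/3. From demand, P = 232.5.
PS = P·Q − VC(Q) = 232.5·50/3 − (182.5·50/3 + ½·1.5·(50/3)²) = 625.
Change in producer surplus: 625 − 468.75 = 156.25.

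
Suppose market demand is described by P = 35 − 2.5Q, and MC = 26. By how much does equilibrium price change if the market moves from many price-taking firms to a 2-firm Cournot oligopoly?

Perfect competition: P = MC = 26, so 35 − 2.5Q = 26 and Q = 3.6.
Cournot with 2 identical firms: the symmetric best-response condition is 35 − 7.5q = 26. Each firm produces q = 1.2, total output Q = 2.4, price P = 29.
Change in equilibrium price: 29 − 26 = 3.

P rises by 3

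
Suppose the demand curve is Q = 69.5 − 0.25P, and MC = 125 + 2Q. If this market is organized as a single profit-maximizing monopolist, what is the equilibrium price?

P = 216.8

Inverting demand: P = 278 − 4Q.
Monopoly sets MR = MC: 278 − 8Q = 125 + 2Q ⇒ Q = 15.3, P = 278 − 4·15.3 = 216.8.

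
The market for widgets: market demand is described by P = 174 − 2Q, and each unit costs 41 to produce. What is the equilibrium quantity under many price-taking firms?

Q = 66.5

Under competition P = MC = 41, so Q = (174 − 41)/2 = 66.5.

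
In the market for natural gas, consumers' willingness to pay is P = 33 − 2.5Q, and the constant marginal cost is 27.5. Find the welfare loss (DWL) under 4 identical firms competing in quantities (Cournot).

DWL = 0.242

Perfect competition: P = MC = 27.5, so 33 − 2.5Q = 27.5 and Q = 2.2.
With 4 symmetric Cournot firms, each firm's FOC gives 33 − 12.5q = 27.5, so q = 0.44, Q = 4·0.44 = 1.76, and P = 28.6.
DWL is the triangle between Q = 1.76 and Q = 2.2: ½·(2.2 − 1.76)·(28.6 − 27.5) = 0.242.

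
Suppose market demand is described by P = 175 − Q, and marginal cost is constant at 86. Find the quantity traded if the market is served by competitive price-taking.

Perfect competition: P = MC = 86, so 175 − Q = 86 and Q = 89.

Q = 89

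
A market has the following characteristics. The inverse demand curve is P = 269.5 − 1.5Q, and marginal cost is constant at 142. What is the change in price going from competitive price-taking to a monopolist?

Under competition P = MC = 142, so Q = (269.5 − 142)/1.5 = 85.
The monopolist equates marginal revenue to marginal cost: 269.5 − 3Q = 142, so Q = 42.5. From demand, P = 205.75.
Change in price: 205.75 − 142 = 63.75.

Price rises by 63.75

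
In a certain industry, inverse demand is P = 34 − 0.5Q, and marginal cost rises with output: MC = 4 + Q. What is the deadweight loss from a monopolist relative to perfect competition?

DWL = 18.75

Under competition P = MC: 34 − 0.5Q = 4 + Q ⇒ Q = 20, P = 24.
The monopolist equates marginal revenue to marginal cost: 34 − Q = 4 + Q, so Q = 15. From demand, P = 26.5.
CS = ½·(34 − 24)·20 = 100; PS = (24·20 − 4·20 − ½·1·20²) = 200; TS = 300.
CS = ½·(34 − 26.5)·15 = 56.25; PS = (26.5·15 − 4·15 − ½·1·15²) = 225; TS = 281.25.
DWL = 300 − 281.25 = 18.75.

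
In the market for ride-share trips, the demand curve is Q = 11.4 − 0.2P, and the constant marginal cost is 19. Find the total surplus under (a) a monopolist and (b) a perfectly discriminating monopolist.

Inverting demand: P = 57 − 5Q.
The monopolist equates marginal revenue to marginal cost: 57 − 10Q = 19, so Q = 3.8. From demand, P = 38.
CS = ½·(57 − 38)·3.8 = 36.1; PS = (38 − 19)·3.8 = 72.2; TS = 108.3.
With perfect price discrimination, output is the efficient level Q = 7.6 (where demand meets MC), but every buyer pays their willingness to pay: CS = 0 and PS = total surplus.
TS = 144.4 (equal to competitive TS).

Monopoly: TS = 108.3; Perfect PD: TS = 144.4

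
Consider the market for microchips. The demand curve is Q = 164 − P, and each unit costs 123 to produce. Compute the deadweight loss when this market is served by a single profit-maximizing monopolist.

Inverting demand: P = 164 − Q.
Under competition P = MC = 123, so Q = (164 − 123)/1 = 41.
A monopolist chooses Q where MR = MC. MR = 164 − 2Q; setting this equal to 123 gives Q = 20.5 and P = 143.5.
DWL is the triangle between Q = 20.5 and Q = 41: ½·(41 − 20.5)·(143.5 − 123) = 210.125.

DWL = 210.125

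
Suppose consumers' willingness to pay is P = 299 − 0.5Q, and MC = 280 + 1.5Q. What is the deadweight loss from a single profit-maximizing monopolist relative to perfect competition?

DWL = 3.61

Competitive equilibrium sets price equal to marginal cost: 299 − 0.5Q = 280 + 1.5Q, so Q = 9.5 and P = 294.25.
The monopolist equates marginal revenue to marginal cost: 299 − Q = 280 + 1.5Q, so Q = 7.6. From demand, P = 295.2.
CS = ½·(299 − 294.25)·9.5 = 361/16; PS = (294.25·9.5 − 280·9.5 − ½·1.5·9.5²) = 1083/16; TS = 90.25.
CS = ½·(299 − 295.2)·7.6 = 14.44; PS = (295.2·7.6 − 280·7.6 − ½·1.5·7.6²) = 72.2; TS = 86.64.
DWL = 90.25 − 86.64 = 3.61.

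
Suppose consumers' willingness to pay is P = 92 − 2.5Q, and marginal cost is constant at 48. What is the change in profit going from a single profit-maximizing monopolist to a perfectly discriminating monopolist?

Profit rises by 193.6

A monopolist chooses Q where MR = MC. MR = 92 − 5Q; setting this equal to 48 gives Q = 8.8 and P = 70.
Profit = (70 − 48)·8.8 = 193.6.
With perfect price discrimination, output is the efficient level Q = 17.6 (where demand meets MC), but every buyer pays their willingness to pay: CS = 0 and PS = total surplus.
PS equals the full surplus area, 387.2. Profit = 387.2 = 387.2.
Change in profit: 387.2 − 193.6 = 193.6.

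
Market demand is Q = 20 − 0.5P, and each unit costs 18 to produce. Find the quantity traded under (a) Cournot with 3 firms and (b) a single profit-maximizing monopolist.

Cournot: Q = 8.25; Monopoly: Q = 5.5

Inverting demand: P = 40 − 2Q.
In a 3-firm Cournot equilibrium, symmetry and the first-order condition give q = (40 − 18)/(8) = 2.75. So Q = 8.25 and P = 23.5.
The monopolist equates marginal revenue to marginal cost: 40 − 4Q = 18, so Q = 5.5. From demand, P = 29.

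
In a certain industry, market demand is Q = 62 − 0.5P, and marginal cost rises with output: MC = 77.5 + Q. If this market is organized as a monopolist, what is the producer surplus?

PS = 216.225

Inverting demand: P = 124 − 2Q.
The monopolist equates marginal revenue to marginal cost: 124 − 4Q = 77.5 + Q, so Q = 9.3. From demand, P = 105.4.
PS = P·Q − VC(Q) = 105.4·9.3 − (77.5·9.3 + ½·1·9.3²) = 216.225.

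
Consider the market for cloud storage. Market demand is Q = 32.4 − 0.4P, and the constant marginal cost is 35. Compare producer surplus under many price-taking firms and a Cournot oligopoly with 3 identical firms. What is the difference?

Inverting demand: P = 81 − 2.5Q.
Competitive firms price at marginal cost: P = 35, giving Q = 18.4.
PS = (35 − 35)·18.4 = 0.
In a 3-firm Cournot equilibrium, symmetry and the first-order condition give q = (81 − 35)/(10) = 4.6. So Q = 13.8 and P = 46.5.
PS = (46.5 − 35)·13.8 = 158.7.
Change in producer surplus: 158.7 − 0 = 158.7.

Producer surplus rises by 158.7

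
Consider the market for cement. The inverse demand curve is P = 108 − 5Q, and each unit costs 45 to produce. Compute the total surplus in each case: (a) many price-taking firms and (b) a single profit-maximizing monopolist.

Under competition P = MC = 45, so Q = (108 − 45)/5 = 12.6.
CS = ½·(108 − 45)·12.6 = 396.9; PS = (45 − 45)·12.6 = 0; TS = 396.9.
The monopolist equates marginal revenue to marginal cost: 108 − 10Q = 45, so Q = 6.3. From demand, P = 76.5.
CS = ½·(108 − 76.5)·6.3 = 99.225; PS = (76.5 − 45)·6.3 = 198.45; TS = 297.675.

Competition: TS = 396.9; Monopoly: TS = 297.675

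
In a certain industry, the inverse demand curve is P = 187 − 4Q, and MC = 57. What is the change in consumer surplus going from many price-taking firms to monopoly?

Consumer surplus falls by 1584.375

Under competition P = MC = 57, so Q = (187 − 57)/4 = 32.5.
CS = ½·(187 − 57)·32.5 = 2112.5.
The monopolist equates marginal revenue to marginal cost: 187 − 8Q = 57, so Q = 16.25. From demand, P = 122.
CS = ½·(187 − 122)·16.25 = 528.125.
Change in consumer surplus: 528.125 − 2112.5 = −1584.375.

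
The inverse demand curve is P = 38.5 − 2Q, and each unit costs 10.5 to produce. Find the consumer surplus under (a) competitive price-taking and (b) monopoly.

Perfect competition: P = MC = 10.5, so 38.5 − 2Q = 10.5 and Q = 14.
CS = ½·(38.5 − 10.5)·14 = 196.
Monopoly sets MR = MC: 38.5 − 4Q = 10.5 ⇒ Q = 7, P = 38.5 − 2·7 = 24.5.
CS = ½·(38.5 − 24.5)·7 = 49.

Competition: CS = 196; Monopoly: CS = 49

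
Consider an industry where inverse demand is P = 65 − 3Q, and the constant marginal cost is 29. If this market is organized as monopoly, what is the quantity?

Q = 6

A monopolist chooses Q where MR = MC. MR = 65 − 6Q; setting this equal to 29 gives Q = 6 and P = 47.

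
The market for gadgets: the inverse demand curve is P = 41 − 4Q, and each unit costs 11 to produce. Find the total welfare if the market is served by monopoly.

TS = 84.375

Monopoly sets MR = MC: 41 − 8Q = 11 ⇒ Q = 3.75, P = 41 − 4·3.75 = 26.
CS = ½·(41 − 26)·3.75 = 28.125; PS = (26 − 11)·3.75 = 56.25; TS = 84.375.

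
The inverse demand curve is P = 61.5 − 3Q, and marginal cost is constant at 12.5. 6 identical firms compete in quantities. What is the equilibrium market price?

P = 19.5

Cournot with 6 identical firms: the symmetric best-response condition is 61.5 − 21q = 12.5. Each firm produces q = 7/3, total output Q = 14, price P = 19.5.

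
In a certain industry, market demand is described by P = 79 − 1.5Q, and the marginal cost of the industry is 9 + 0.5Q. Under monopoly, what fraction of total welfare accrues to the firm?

The monopolist equates marginal revenue to marginal cost: 79 − 3Q = 9 + 0.5Q, so Q = 20. From demand, P = 49.
CS = ½·(79 − 49)·20 = 300.
PS = P·Q − VC(Q) = 49·20 − (9·20 + ½·0.5·20²) = 700.
Share captured = PS/TS = 700/1000 = 0.7.

PS/TS = 0.7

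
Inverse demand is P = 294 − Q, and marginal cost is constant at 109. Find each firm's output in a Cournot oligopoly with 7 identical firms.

q_i = 23.125

Cournot with 7 identical firms: the symmetric best-response condition is 294 − 8q = 109. Each firm produces q = 23.125, total output Q = 161.875, price P = 132.125.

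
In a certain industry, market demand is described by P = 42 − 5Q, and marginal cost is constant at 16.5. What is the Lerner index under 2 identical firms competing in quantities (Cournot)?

Lerner index = 0.34

Cournot with 2 identical firms: the symmetric best-response condition is 42 − 15q = 16.5. Each firm produces q = 1.7, total output Q = 3.4, price P = 25.
Lerner index = (P − MC)/P = (25 − 16.5)/25 = 0.34.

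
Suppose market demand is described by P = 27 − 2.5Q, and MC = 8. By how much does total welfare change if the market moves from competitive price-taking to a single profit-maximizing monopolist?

TS falls by 18.05

Competitive firms price at marginal cost: P = 8, giving Q = 7.6.
CS = ½·(27 − 8)·7.6 = 72.2; PS = (8 − 8)·7.6 = 0; TS = 72.2.
Monopoly sets MR = MC: 27 − 5Q = 8 ⇒ Q = 3.8, P = 27 − 2.5·3.8 = 17.5.
CS = ½·(27 − 17.5)·3.8 = 18.05; PS = (17.5 − 8)·3.8 = 36.1; TS = 54.15.
Change in total welfare: 54.15 − 72.2 = −18.05.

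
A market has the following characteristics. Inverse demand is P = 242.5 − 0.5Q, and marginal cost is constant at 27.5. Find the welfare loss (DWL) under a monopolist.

Perfect competition: P = MC = 27.5, so 242.5 − 0.5Q = 27.5 and Q = 430.
The monopolist equates marginal revenue to marginal cost: 242.5 − Q = 27.5, so Q = 215. From demand, P = 135.
DWL is the triangle between Q = 215 and Q = 430: ½·(430 − 215)·(135 − 27.5) = 11556.25.

DWL = 11556.25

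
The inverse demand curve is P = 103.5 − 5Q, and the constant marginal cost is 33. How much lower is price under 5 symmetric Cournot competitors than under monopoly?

Monopoly sets MR = MC: 103.5 − 10Q = 33 ⇒ Q = 7.05, P = 103.5 − 5·7.05 = 68.25.
Cournot with 5 identical firms: the symmetric best-response condition is 103.5 − 30q = 33. Each firm produces q = 2.35, total output Q = 11.75, price P = 44.75.
Change in price: 44.75 − 68.25 = −23.5.

P falls by 23.5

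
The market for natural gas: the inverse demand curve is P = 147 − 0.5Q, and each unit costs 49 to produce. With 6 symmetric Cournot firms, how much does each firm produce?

Cournot with 6 identical firms: the symmetric best-response condition is 147 − 3.5q = 49. Each firm produces q = 28, total output Q = 168, price P = 63.

q_i = 28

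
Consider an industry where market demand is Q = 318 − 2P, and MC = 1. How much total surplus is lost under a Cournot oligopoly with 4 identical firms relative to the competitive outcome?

Inverting demand: P = 159 − 0.5Q.
Competitive firms price at marginal cost: P = 1, giving Q = 316.
With 4 symmetric Cournot firms, each firm's FOC gives 159 − 2.5q = 1, so q = 63.2, Q = 4·63.2 = 252.8, and P = 32.6.
DWL is the triangle between Q = 252.8 and Q = 316: ½·(316 − 252.8)·(32.6 − 1) = 998.56.

DWL = 998.56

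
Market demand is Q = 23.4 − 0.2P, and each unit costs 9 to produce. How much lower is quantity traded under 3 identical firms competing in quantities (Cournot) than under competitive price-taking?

Inverting demand: P = 117 − 5Q.
Perfect competition: P = MC = 9, so 117 − 5Q = 9 and Q = 21.6.
In a 3-firm Cournot equilibrium, symmetry and the first-order condition give q = (117 − 9)/(20) = 5.4. So Q = 16.2 and P = 36.
Change in quantity traded: 16.2 − 21.6 = −5.4.

Q falls by 5.4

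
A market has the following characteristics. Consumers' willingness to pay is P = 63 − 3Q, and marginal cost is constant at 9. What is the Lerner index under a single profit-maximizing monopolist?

Lerner index = 0.75

Monopoly sets MR = MC: 63 − 6Q = 9 ⇒ Q = 9, P = 63 − 3·9 = 36.
Lerner index = (P − MC)/P = (36 − 9)/36 = 0.75.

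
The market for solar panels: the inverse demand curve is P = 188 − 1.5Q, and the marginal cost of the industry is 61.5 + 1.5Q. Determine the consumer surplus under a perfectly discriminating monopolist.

Under first-degree price discrimination the firm charges each unit its demand price and produces up to where P = MC, i.e. Q = 253/6. Consumer surplus is zero; producer surplus equals total surplus.
CS = 0.

CS = 0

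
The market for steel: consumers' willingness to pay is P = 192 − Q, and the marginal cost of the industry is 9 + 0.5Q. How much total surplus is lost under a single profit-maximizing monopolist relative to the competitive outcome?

Under competition P = MC: 192 − Q = 9 + 0.5Q ⇒ Q = 122, P = 70.
The monopolist equates marginal revenue to marginal cost: 192 − 2Q = 9 + 0.5Q, so Q = 73.2. From demand, P = 118.8.
CS = ½·(192 − 70)·122 = 7442; PS = (70·122 − 9·122 − ½·0.5·122²) = 3721; TS = 11163.
CS = ½·(192 − 118.8)·73.2 = 2679.12; PS = (118.8·73.2 − 9·73.2 − ½·0.5·73.2²) = 6697.8; TS = 9376.92.
DWL = 11163 − 9376.92 = 1786.08.

DWL = 1786.08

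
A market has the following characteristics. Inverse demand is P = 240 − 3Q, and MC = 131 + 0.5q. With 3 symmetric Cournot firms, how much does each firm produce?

In a 3-firm Cournot equilibrium, symmetry and the first-order condition give q = (240 − 131)/(12.5) = 8.72. So Q = 26.16 and P = 161.52.

q_i = 8.72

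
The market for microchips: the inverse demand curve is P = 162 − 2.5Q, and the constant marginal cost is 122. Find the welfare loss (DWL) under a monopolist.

DWL = 80

Perfect competition: P = MC = 122, so 162 − 2.5Q = 122 and Q = 16.
Monopoly sets MR = MC: 162 − 5Q = 122 ⇒ Q = 8, P = 162 − 2.5·8 = 142.
DWL is the triangle between Q = 8 and Q = 16: ½·(16 − 8)·(142 − 122) = 80.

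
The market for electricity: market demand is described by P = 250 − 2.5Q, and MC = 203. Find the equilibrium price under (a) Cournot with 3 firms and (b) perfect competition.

Cournot: P = 214.75; Competition: P = 203

With 3 symmetric Cournot firms, each firm's FOC gives 250 − 10q = 203, so q = 4.7, Q = 3·4.7 = 14.1, and P = 214.75.
Competitive firms price at marginal cost: P = 203, giving Q = 18.8.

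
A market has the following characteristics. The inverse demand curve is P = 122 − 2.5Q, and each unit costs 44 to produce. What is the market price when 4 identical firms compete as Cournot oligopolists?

P = 59.6

In a 4-firm Cournot equilibrium, symmetry and the first-order condition give q = (122 − 44)/(12.5) = 6.24. So Q = 24.96 and P = 59.6.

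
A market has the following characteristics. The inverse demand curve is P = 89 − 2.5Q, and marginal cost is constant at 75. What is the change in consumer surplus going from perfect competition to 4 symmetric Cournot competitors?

Consumer surplus falls by 14.112

Perfect competition: P = MC = 75, so 89 − 2.5Q = 75 and Q = 5.6.
CS = ½·(89 − 75)·5.6 = 39.2.
In a 4-firm Cournot equilibrium, symmetry and the first-order condition give q = (89 − 75)/(12.5) = 1.12. So Q = 4.48 and P = 77.8.
CS = ½·(89 − 77.8)·4.48 = 25.088.
Change in consumer surplus: 25.088 − 39.2 = −14.112.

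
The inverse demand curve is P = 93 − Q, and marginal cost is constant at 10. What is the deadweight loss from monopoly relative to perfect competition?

Competitive firms price at marginal cost: P = 10, giving Q = 83.
The monopolist equates marginal revenue to marginal cost: 93 − 2Q = 10, so Q = 41.5. From demand, P = 51.5.
DWL is the triangle between Q = 41.5 and Q = 83: ½·(83 − 41.5)·(51.5 − 10) = 861.125.

DWL = 861.125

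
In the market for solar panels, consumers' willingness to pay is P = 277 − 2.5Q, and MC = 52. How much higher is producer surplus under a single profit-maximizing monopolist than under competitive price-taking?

Competitive firms price at marginal cost: P = 52, giving Q = 90.
PS = (52 − 52)·90 = 0.
A monopolist chooses Q where MR = MC. MR = 277 − 5Q; setting this equal to 52 gives Q = 45 and P = 164.5.
PS = (164.5 − 52)·45 = 5062.5.
Change in producer surplus: 5062.5 − 0 = 5062.5.

PS rises by 5062.5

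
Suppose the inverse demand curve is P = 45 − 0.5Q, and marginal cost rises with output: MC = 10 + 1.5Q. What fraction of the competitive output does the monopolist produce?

A monopolist chooses Q where MR = MC. MR = 45 − Q; setting this equal to 10 + 1.5Q gives Q = 14 and P = 38.
Competitive equilibrium sets price equal to marginal cost: 45 − 0.5Q = 10 + 1.5Q, so Q = 17.5 and P = 36.25.
Ratio Q_m/Q_c = 14/17.5 = 0.8.

Q_m/Q_c = 0.8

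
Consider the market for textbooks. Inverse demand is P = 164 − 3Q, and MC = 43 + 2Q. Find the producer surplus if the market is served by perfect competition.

PS = 585.64

Under competition P = MC: 164 − 3Q = 43 + 2Q ⇒ Q = 24.2, P = 91.4.
PS = P·Q − VC(Q) = 91.4·24.2 − (43·24.2 + ½·2·24.2²) = 585.64.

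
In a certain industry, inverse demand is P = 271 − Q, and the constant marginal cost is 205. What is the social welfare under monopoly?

TS = 1633.5

Monopoly sets MR = MC: 271 − 2Q = 205 ⇒ Q = 33, P = 271 − 33 = 238.
CS = ½·(271 − 238)·33 = 544.5; PS = (238 − 205)·33 = 1089; TS = 1633.5.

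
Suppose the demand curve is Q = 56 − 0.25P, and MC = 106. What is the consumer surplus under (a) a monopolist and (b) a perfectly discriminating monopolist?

Inverting demand: P = 224 − 4Q.
The monopolist equates marginal revenue to marginal cost: 224 − 8Q = 106, so Q = 14.75. From demand, P = 165.
CS = ½·(224 − 165)·14.75 = 435.125.
Under first-degree price discrimination the firm charges each unit its demand price and produces up to where P = MC, i.e. Q = 29.5. Consumer surplus is zero; producer surplus equals total surplus.
CS = 0.

Monopoly: CS = 435.125; Perfect PD: CS = 0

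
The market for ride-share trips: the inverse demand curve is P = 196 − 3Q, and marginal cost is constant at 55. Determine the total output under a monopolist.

A monopolist chooses Q where MR = MC. MR = 196 − 6Q; setting this equal to 55 gives Q = 23.5 and P = 125.5.

Q = 23.5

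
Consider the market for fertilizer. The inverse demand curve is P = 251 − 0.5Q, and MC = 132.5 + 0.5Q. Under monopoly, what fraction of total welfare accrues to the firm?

PS/TS = 0.75

The monopolist equates marginal revenue to marginal cost: 251 − Q = 132.5 + 0.5Q, so Q = 79. From demand, P = 211.5.
CS = ½·(251 − 211.5)·79 = 1560.25.
PS = P·Q − VC(Q) = 211.5·79 − (132.5·79 + ½·0.5·79²) = 4680.75.
Share captured = PS/TS = 4680.75/6241 = 0.75.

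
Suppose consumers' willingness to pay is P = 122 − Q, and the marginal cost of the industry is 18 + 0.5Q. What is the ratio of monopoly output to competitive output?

Q_m/Q_c = 0.6

A monopolist chooses Q where MR = MC. MR = 122 − 2Q; setting this equal to 18 + 0.5Q gives Q = 41.6 and P = 80.4.
Under competition P = MC: 122 − Q = 18 + 0.5Q ⇒ Q = 208/3, P = 158/3.
Ratio Q_m/Q_c = 41.6/(208/3) = 0.6.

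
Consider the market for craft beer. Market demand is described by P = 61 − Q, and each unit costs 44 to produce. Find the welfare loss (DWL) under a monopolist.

Under competition P = MC = 44, so Q = (61 − 44)/1 = 17.
A monopolist chooses Q where MR = MC. MR = 61 − 2Q; setting this equal to 44 gives Q = 8.5 and P = 52.5.
DWL is the triangle between Q = 8.5 and Q = 17: ½·(17 − 8.5)·(52.5 − 44) = 36.125.

DWL = 36.125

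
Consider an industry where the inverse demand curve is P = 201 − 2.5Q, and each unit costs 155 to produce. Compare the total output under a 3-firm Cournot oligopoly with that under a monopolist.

Cournot: Q = 13.8; Monopoly: Q = 9.2

With 3 symmetric Cournot firms, each firm's FOC gives 201 − 10q = 155, so q = 4.6, Q = 3·4.6 = 13.8, and P = 166.5.
Monopoly sets MR = MC: 201 − 5Q = 155 ⇒ Q = 9.2, P = 201 − 2.5·9.2 = 178.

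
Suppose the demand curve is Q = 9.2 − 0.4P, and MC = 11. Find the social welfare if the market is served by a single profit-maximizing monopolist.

TS = 21.6

Inverting demand: P = 23 − 2.5Q.
A monopolist chooses Q where MR = MC. MR = 23 − 5Q; setting this equal to 11 gives Q = 2.4 and P = 17.
CS = ½·(23 − 17)·2.4 = 7.2; PS = (17 − 11)·2.4 = 14.4; TS = 21.6.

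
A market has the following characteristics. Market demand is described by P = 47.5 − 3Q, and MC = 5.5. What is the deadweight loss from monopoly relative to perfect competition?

DWL = 73.5

Perfect competition: P = MC = 5.5, so 47.5 − 3Q = 5.5 and Q = 14.
The monopolist equates marginal revenue to marginal cost: 47.5 − 6Q = 5.5, so Q = 7. From demand, P = 26.5.
DWL is the triangle between Q = 7 and Q = 14: ½·(14 − 7)·(26.5 − 5.5) = 73.5.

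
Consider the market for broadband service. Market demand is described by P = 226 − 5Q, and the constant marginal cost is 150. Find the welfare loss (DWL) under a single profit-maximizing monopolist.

Perfect competition: P = MC = 150, so 226 − 5Q = 150 and Q = 15.2.
The monopolist equates marginal revenue to marginal cost: 226 − 10Q = 150, so Q = 7.6. From demand, P = 188.
DWL is the triangle between Q = 7.6 and Q = 15.2: ½·(15.2 − 7.6)·(188 − 150) = 144.4.

DWL = 144.4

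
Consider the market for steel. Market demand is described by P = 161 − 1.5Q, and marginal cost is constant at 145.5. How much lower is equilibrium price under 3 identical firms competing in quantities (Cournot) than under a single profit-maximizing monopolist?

Monopoly sets MR = MC: 161 − 3Q = 145.5 ⇒ Q = 31/6, P = 161 − 1.5·31/6 = 153.25.
With 3 symmetric Cournot firms, each firm's FOC gives 161 − 6q = 145.5, so q = 31/12, Q = 3·31/12 = 7.75, and P = 149.375.
Change in equilibrium price: 149.375 − 153.25 = −3.875.

Equilibrium price falls by 3.875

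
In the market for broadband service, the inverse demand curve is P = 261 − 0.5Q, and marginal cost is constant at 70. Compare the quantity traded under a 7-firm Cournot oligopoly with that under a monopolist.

Cournot: Q = 334.25; Monopoly: Q = 191

Cournot with 7 identical firms: the symmetric best-response condition is 261 − 4q = 70. Each firm produces q = 47.75, total output Q = 334.25, price P = 93.875.
A monopolist chooses Q where MR = MC. MR = 261 − Q; setting this equal to 70 gives Q = 191 and P = 165.5.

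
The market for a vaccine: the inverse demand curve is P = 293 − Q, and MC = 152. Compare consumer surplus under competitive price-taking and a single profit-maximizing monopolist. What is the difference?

Perfect competition: P = MC = 152, so 293 − Q = 152 and Q = 141.
CS = ½·(293 − 152)·141 = 9940.5.
The monopolist equates marginal revenue to marginal cost: 293 − 2Q = 152, so Q = 70.5. From demand, P = 222.5.
CS = ½·(293 − 222.5)·70.5 = 2485.125.
Change in consumer surplus: 2485.125 − 9940.5 = −7455.375.

CS falls by 7455.375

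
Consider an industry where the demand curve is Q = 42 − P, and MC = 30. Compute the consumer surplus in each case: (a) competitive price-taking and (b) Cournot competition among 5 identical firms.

Inverting demand: P = 42 − Q.
Competitive firms price at marginal cost: P = 30, giving Q = 12.
CS = ½·(42 − 30)·12 = 72.
With 5 symmetric Cournot firms, each firm's FOC gives 42 − 6q = 30, so q = 2, Q = 5·2 = 10, and P = 32.
CS = ½·(42 − 32)·10 = 50.

Competition: CS = 72; Cournot: CS = 50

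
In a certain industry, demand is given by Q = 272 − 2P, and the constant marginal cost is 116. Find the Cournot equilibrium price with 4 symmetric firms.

Inverting demand: P = 136 − 0.5Q.
With 4 symmetric Cournot firms, each firm's FOC gives 136 − 2.5q = 116, so q = 8, Q = 4·8 = 32, and P = 120.

P = 120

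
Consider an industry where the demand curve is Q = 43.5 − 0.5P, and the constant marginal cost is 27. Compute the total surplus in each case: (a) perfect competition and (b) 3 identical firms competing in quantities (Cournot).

Inverting demand: P = 87 − 2Q.
Perfect competition: P = MC = 27, so 87 − 2Q = 27 and Q = 30.
CS = ½·(87 − 27)·30 = 900; PS = (27 − 27)·30 = 0; TS = 900.
In a 3-firm Cournot equilibrium, symmetry and the first-order condition give q = (87 − 27)/(8) = 7.5. So Q = 22.5 and P = 42.
CS = ½·(87 − 42)·22.5 = 506.25; PS = (42 − 27)·22.5 = 337.5; TS = 843.75.

Competition: TS = 900; Cournot: TS = 843.75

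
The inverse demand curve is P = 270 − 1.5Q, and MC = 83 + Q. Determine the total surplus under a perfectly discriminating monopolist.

TS = 6993.8

Under first-degree price discrimination the firm charges each unit its demand price and produces up to where P = MC, i.e. Q = 74.8. Consumer surplus is zero; producer surplus equals total surplus.
TS = 6993.8 (equal to competitive TS).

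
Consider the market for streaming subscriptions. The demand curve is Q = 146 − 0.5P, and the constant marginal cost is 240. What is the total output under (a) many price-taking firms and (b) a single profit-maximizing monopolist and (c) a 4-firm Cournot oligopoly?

Competition: Q = 26; Monopoly: Q = 13; Cournot: Q = 20.8

Inverting demand: P = 292 − 2Q.
Competitive firms price at marginal cost: P = 240, giving Q = 26.
The monopolist equates marginal revenue to marginal cost: 292 − 4Q = 240, so Q = 13. From demand, P = 266.
In a 4-firm Cournot equilibrium, symmetry and the first-order condition give q = (292 − 240)/(10) = 5.2. So Q = 20.8 and P = 250.4.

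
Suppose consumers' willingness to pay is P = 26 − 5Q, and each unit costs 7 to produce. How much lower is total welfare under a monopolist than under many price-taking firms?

Perfect competition: P = MC = 7, so 26 − 5Q = 7 and Q = 3.8.
CS = ½·(26 − 7)·3.8 = 36.1; PS = (7 − 7)·3.8 = 0; TS = 36.1.
A monopolist chooses Q where MR = MC. MR = 26 − 10Q; setting this equal to 7 gives Q = 1.9 and P = 16.5.
CS = ½·(26 − 16.5)·1.9 = 9.025; PS = (16.5 − 7)·1.9 = 18.05; TS = 27.075.
Change in total welfare: 27.075 − 36.1 = −9.025.

Total welfare falls by 9.025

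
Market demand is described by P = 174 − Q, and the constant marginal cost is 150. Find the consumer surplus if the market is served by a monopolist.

The monopolist equates marginal revenue to marginal cost: 174 − 2Q = 150, so Q = 12. From demand, P = 162.
CS = ½·(174 − 162)·12 = 72.

CS = 72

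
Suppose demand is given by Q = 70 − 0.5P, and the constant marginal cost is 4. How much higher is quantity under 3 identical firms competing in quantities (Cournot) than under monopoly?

Quantity rises by 17

Inverting demand: P = 140 − 2Q.
A monopolist chooses Q where MR = MC. MR = 140 − 4Q; setting this equal to 4 gives Q = 34 and P = 72.
In a 3-firm Cournot equilibrium, symmetry and the first-order condition give q = (140 − 4)/(8) = 17. So Q = 51 and P = 38.
Change in quantity: 51 − 34 = 17.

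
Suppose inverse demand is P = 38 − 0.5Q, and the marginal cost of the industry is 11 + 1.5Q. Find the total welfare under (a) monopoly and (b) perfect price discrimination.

A monopolist chooses Q where MR = MC. MR = 38 − Q; setting this equal to 11 + 1.5Q gives Q = 10.8 and P = 32.6.
CS = ½·(38 − 32.6)·10.8 = 29.16; PS = (32.6·10.8 − 11·10.8 − ½·1.5·10.8²) = 145.8; TS = 174.96.
Under first-degree price discrimination the firm charges each unit its demand price and produces up to where P = MC, i.e. Q = 13.5. Consumer surplus is zero; producer surplus equals total surplus.
TS = 182.25 (equal to competitive TS).

Monopoly: TS = 174.96; Perfect PD: TS = 182.25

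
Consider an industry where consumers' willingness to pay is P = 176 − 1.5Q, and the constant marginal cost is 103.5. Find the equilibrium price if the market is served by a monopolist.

P = 139.75

Monopoly sets MR = MC: 176 − 3Q = 103.5 ⇒ Q = 145/6, P = 176 − 1.5·145/6 = 139.75.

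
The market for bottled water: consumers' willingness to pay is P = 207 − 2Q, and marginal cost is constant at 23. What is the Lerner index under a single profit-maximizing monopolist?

Lerner index = 0.8

Monopoly sets MR = MC: 207 − 4Q = 23 ⇒ Q = 46, P = 207 − 2·46 = 115.
Lerner index = (P − MC)/P = (115 − 23)/115 = 0.8.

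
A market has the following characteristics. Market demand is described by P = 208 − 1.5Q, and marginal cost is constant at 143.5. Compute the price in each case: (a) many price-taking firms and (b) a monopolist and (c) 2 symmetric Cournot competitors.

Competition: P = 143.5; Monopoly: P = 175.75; Cournot: P = 165

Under competition P = MC = 143.5, so Q = (208 − 143.5)/1.5 = 43.
Monopoly sets MR = MC: 208 − 3Q = 143.5 ⇒ Q = 21.5, P = 208 − 1.5·21.5 = 175.75.
Cournot with 2 identical firms: the symmetric best-response condition is 208 − 4.5q = 143.5. Each firm produces q = 43/3, total output Q = 86/3, price P = 165.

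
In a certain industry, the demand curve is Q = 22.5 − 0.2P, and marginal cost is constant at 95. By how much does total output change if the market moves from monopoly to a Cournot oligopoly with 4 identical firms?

Q rises by 1.05

Inverting demand: P = 112.5 − 5Q.
Monopoly sets MR = MC: 112.5 − 10Q = 95 ⇒ Q = 1.75, P = 112.5 − 5·1.75 = 103.75.
With 4 symmetric Cournot firms, each firm's FOC gives 112.5 − 25q = 95, so q = 0.7, Q = 4·0.7 = 2.8, and P = 98.5.
Change in total output: 2.8 − 1.75 = 1.05.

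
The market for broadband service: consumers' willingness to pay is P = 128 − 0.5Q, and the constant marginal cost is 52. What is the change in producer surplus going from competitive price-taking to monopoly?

Perfect competition: P = MC = 52, so 128 − 0.5Q = 52 and Q = 152.
PS = (52 − 52)·152 = 0.
A monopolist chooses Q where MR = MC. MR = 128 − Q; setting this equal to 52 gives Q = 76 and P = 90.
PS = (90 − 52)·76 = 2888.
Change in producer surplus: 2888 − 0 = 2888.

Producer surplus rises by 2888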